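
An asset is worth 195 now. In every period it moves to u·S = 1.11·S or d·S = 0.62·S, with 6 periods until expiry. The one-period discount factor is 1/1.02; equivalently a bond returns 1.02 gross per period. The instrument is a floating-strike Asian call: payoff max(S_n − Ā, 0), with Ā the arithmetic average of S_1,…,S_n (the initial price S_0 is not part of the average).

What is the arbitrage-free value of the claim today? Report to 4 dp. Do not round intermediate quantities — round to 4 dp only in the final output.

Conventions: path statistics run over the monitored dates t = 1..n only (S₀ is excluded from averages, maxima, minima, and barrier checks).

price = 26.0470

Set p* = 0.8163 (from d < R < u); the path-dependent value is the discounted p*-expectation over all price paths.
Enumerate all 2^6 = 64 price paths (U = up ×1.11, D = down ×0.62); each path with k up-moves has probability p*^k·(1−p*)^(6−k).
DDDDDD: Ā=50.0144, payoff=0.0000, prob=0.000038
UDDDDD: Ā=89.5419, payoff=0.0000, prob=0.000171
DUDDDD: Ā=73.6169, payoff=0.0000, prob=0.000171
UUDDDD: Ā=131.7980, payoff=0.0000, prob=0.000758
DDUDDD: Ā=63.7434, payoff=0.0000, prob=0.000171
UDUDDD: Ā=114.1213, payoff=0.0000, prob=0.000758
DUUDDD: Ā=98.1963, payoff=0.0000, prob=0.000758
UUUDDD: Ā=175.8030, payoff=0.0000, prob=0.003371
DDDUDD: Ā=57.6219, payoff=0.0000, prob=0.000171
UDDUDD: Ā=103.1617, payoff=0.0000, prob=0.000758
DUDUDD: Ā=87.2367, payoff=0.0000, prob=0.000758
UUDUDD: Ā=156.1818, payoff=0.0000, prob=0.003371
DDUUDD: Ā=77.3632, payoff=0.0000, prob=0.000758
UDUUDD: Ā=138.5051, payoff=0.0000, prob=0.003371
DUUUDD: Ā=122.5801, payoff=0.0000, prob=0.003371
UUUUDD: Ā=219.4579, payoff=0.0000, prob=0.014981
DDDDUD: Ā=53.8265, payoff=0.0000, prob=0.000171
UDDDUD: Ā=96.3668, payoff=0.0000, prob=0.000758
DUDDUD: Ā=80.4418, payoff=0.0000, prob=0.000758
UUDDUD: Ā=144.0167, payoff=0.0000, prob=0.003371
DDUDUD: Ā=70.5683, payoff=0.0000, prob=0.000758
UDUDUD: Ā=126.3400, payoff=0.0000, prob=0.003371
DUUDUD: Ā=110.4150, payoff=0.0000, prob=0.003371
UUUDUD: Ā=197.6784, payoff=0.0000, prob=0.014981
DDDUUD: Ā=64.4467, payoff=0.0000, prob=0.000758
UDDUUD: Ā=115.3804, payoff=0.0000, prob=0.003371
DUDUUD: Ā=99.4554, payoff=0.0000, prob=0.003371
UUDUUD: Ā=178.0572, payoff=0.0000, prob=0.014981
DDUUUD: Ā=89.5819, payoff=0.0000, prob=0.003371
UDUUUD: Ā=160.3805, payoff=0.0000, prob=0.014981
DUUUUD: Ā=144.4555, payoff=0.0000, prob=0.014981
UUUUUD: Ā=258.6219, payoff=0.0000, prob=0.066583
DDDDDU: Ā=51.4734, payoff=0.0000, prob=0.000171
UDDDDU: Ā=92.1539, payoff=0.0000, prob=0.000758
DUDDDU: Ā=76.2289, payoff=0.0000, prob=0.000758
UUDDDU: Ā=136.4743, payoff=0.0000, prob=0.003371
DDUDDU: Ā=66.3554, payoff=0.0000, prob=0.000758
UDUDDU: Ā=118.7976, payoff=0.0000, prob=0.003371
DUUDDU: Ā=102.8726, payoff=0.0000, prob=0.003371
UUUDDU: Ā=184.1751, payoff=0.0000, prob=0.014981
DDDUDU: Ā=60.2338, payoff=0.0000, prob=0.000758
UDDUDU: Ā=107.8380, payoff=0.0000, prob=0.003371
DUDUDU: Ā=91.9130, payoff=0.0000, prob=0.003371
UUDUDU: Ā=164.5539, payoff=0.0000, prob=0.014981
DDUUDU: Ā=82.0395, payoff=0.0000, prob=0.003371
UDUUDU: Ā=146.8771, payoff=0.0000, prob=0.014981
DUUUDU: Ā=130.9521, payoff=0.0000, prob=0.014981
UUUUDU: Ā=234.4466, payoff=0.0000, prob=0.066583
DDDDUU: Ā=56.4385, payoff=0.0000, prob=0.000758
UDDDUU: Ā=101.0430, payoff=0.0000, prob=0.003371
DUDDUU: Ā=85.1180, payoff=0.0000, prob=0.003371
UUDDUU: Ā=152.3888, payoff=0.0000, prob=0.014981
DDUDUU: Ā=75.2445, payoff=0.0000, prob=0.003371
UDUDUU: Ā=134.7120, payoff=0.0000, prob=0.014981
DUUDUU: Ā=118.7870, payoff=0.0000, prob=0.014981
UUUDUU: Ā=212.6671, payoff=0.0000, prob=0.066583
DDDUUU: Ā=69.1230, payoff=0.0000, prob=0.003371
UDDUUU: Ā=123.7524, payoff=0.0000, prob=0.014981
DUDUUU: Ā=107.8274, payoff=5.9641, prob=0.014981
UUDUUU: Ā=193.0459, payoff=10.6777, prob=0.066583
DDUUUU: Ā=97.9539, payoff=15.8376, prob=0.014981
UDUUUU: Ā=175.3691, payoff=28.3544, prob=0.066583
DUUUUU: Ā=159.4441, payoff=44.2794, prob=0.066583
UUUUUU: Ā=285.4564, payoff=79.2744, prob=0.295926
Price = Σ prob·payoff / R^6 = 29.333162 / 1.126162 = 26.0470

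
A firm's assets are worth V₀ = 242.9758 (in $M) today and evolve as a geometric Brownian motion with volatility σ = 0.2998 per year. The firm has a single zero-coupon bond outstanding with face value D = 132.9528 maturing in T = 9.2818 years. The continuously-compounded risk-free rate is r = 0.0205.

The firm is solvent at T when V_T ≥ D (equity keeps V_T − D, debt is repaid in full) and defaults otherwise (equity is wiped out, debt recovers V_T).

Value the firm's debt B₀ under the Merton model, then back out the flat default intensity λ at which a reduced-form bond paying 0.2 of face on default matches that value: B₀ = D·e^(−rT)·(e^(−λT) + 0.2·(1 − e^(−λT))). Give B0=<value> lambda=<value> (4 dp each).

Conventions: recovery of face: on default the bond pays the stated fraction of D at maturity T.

B0=95.0070 lambda=0.0200

Work the structural quantities from V₀ = 242.9758 against face 132.9528:
d₁ = [ln(V₀/D) + (r + σ²/2)T] / (σ√T)
   = [ln(242.9758/132.9528) + (0.0205 + 0.5·0.2998²)·9.2818] / (0.2998·√9.2818)
   = [0.602968 + 0.607401] / 0.913372 = 1.325165
d₂ = d₁ − σ√T = 1.325165 − 0.913372 = 0.411793
N(d₁) = 0.907442,  N(d₂) = 0.659754,  e^(−rT) = 0.826730
E₀ = V₀·N(d₁) − D·e^(−rT)·N(d₂)
   = 242.9758·0.907442 − 132.9528·0.826730·0.659754 = 147.968769
B₀ = V₀ − E₀ = 242.9758 − 147.968769 = 95.007031
e^(−λT) = (B₀·e^(rT)/D − 0.2)/(1 − 0.2) = (95.0070·1.209584/132.9528 − 0.2)/0.8 = 0.83044916
λ = −ln(0.83044916)/9.2818 = 0.020016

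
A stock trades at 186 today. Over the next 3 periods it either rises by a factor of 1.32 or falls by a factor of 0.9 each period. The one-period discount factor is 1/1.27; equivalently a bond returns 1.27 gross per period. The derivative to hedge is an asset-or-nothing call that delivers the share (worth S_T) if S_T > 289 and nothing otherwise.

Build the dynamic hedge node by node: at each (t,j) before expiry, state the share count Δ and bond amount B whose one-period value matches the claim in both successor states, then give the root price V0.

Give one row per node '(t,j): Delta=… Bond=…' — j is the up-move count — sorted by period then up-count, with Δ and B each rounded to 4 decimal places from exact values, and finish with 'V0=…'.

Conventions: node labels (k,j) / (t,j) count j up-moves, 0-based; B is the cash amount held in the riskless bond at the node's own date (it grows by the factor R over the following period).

(0,0): Delta=1.3239 Bond=-64.0013
(1,0): Delta=2.8777 Bond=-341.3827
(1,1): Delta=1.1808 Bond=-46.1328
(2,0): Delta=0.0000 Bond=0.0000
(2,1): Delta=3.1429 Bond=-492.1447
(2,2): Delta=1.0000 Bond=0.0000
V0=182.2519

Risk-neutral probability p* = (R−d)/(u−d) = (1.27−0.9)/(1.32−0.9) = 0.8810.
At maturity the claim pays: V(3,0)=0.0000, V(3,1)=0.0000, V(3,2)=291.6778, V(3,3)=427.7940
  t=2,j=0: stock 150.6600 → up 198.8712 (V=0.0000), down 135.5940 (V=0.0000). Price 0.0000; hedge Δ=0.0000, bond B=0.0000.
  t=2,j=1: stock 220.9680 → up 291.6778 (V=291.6778), down 198.8712 (V=0.0000). Price 202.3262; hedge Δ=3.1429, bond B=-492.1447.
  t=2,j=2: stock 324.0864 → up 427.7940 (V=427.7940), down 291.6778 (V=291.6778). Price 324.0864; hedge Δ=1.0000, bond B=0.0000.
  t=1,j=0: stock 167.4000 → up 220.9680 (V=202.3262), down 150.6600 (V=0.0000). Price 140.3462; hedge Δ=2.8777, bond B=-341.3827.
  t=1,j=1: stock 245.5200 → up 324.0864 (V=324.0864), down 220.9680 (V=202.3262). Price 243.7725; hedge Δ=1.1808, bond B=-46.1328.
  t=0,j=0: stock 186.0000 → up 245.5200 (V=243.7725), down 167.4000 (V=140.3462). Price 182.2519; hedge Δ=1.3239, bond B=-64.0013.
Sanity check at the root: Δ(0,0)·S0 + B(0,0) reproduces V0 = 182.2519.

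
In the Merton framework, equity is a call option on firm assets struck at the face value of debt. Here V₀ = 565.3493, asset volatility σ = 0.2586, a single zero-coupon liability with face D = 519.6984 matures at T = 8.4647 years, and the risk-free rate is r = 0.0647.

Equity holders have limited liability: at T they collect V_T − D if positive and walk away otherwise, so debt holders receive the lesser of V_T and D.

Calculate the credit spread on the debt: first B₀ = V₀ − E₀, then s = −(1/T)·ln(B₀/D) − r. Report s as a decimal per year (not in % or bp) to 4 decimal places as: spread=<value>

With assets at 565.3493 and a single debt payment of 519.6984 at 8.4647 years:
d₁ = [ln(V₀/D) + (r + σ²/2)T] / (σ√T)
   = [ln(565.3493/519.6984) + (0.0647 + 0.5·0.2586²)·8.4647] / (0.2586·√8.4647)
   = [0.084195 + 0.830700] / 0.752375 = 1.216010
d₂ = d₁ − σ√T = 1.216010 − 0.752375 = 0.463635
N(d₁) = 0.888009,  N(d₂) = 0.678545,  e^(−rT) = 0.578298
E₀ = V₀·N(d₁) − D·e^(−rT)·N(d₂)
   = 565.3493·0.888009 − 519.6984·0.578298·0.678545 = 298.105139
B₀ = V₀ − E₀ = 565.3493 − 298.105139 = 267.244161
spread = −(1/T)·ln(B₀/D) − r = −(1/8.4647)·ln(267.244161/519.6984) − 0.0647 = 0.01387171

spread=0.0139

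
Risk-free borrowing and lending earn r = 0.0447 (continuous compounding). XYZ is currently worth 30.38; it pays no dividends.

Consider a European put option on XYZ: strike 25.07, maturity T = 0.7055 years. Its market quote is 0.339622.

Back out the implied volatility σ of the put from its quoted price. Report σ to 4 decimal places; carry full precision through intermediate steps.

At σ = 0.2342 the Black–Scholes value reproduces the quote:
σ√T = 0.2342·√0.7055 = 0.196714
d₁ = (ln(S/K) + (r+σ²/2)T) / (σ√T) = (ln(30.38/25.07) + (0.0447+0.2342²/2)·0.7055) / 0.196714 = (0.192113 + 0.050884) / 0.196714 = 1.235278
d₂ = d₁ − σ√T = 1.235278 − 0.196714 = 1.038564
e^{−rT} = 0.968956
N(−d₁) = 0.108363,  N(−d₂) = 0.149504
V = K·e^{−rT}·N(−d₂) − S·N(−d₁) = 3.631703 − 3.292081 = 0.339622 (the quoted price), and the Black–Scholes price is strictly increasing in σ, so σ is unique

sigma = 0.2342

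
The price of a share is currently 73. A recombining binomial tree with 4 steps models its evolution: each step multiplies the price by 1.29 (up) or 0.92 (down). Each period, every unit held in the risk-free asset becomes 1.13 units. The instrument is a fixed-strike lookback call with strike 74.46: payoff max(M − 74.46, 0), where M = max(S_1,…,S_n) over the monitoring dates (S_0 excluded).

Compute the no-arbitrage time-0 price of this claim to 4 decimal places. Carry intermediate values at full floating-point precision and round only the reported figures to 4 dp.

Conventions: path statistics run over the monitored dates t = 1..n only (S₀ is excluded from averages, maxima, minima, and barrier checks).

price = 30.9381

Risk-neutral up-probability p* = (R−d)/(u−d) = (1.13−0.92)/(1.29−0.92) = 0.5676; the claim prices as the p*-weighted sum of path payoffs discounted by R^4.
Enumerate all 2^4 = 16 price paths (U = up ×1.29, D = down ×0.92); each path with k up-moves has probability p*^k·(1−p*)^(4−k).
DDDD: M=67.1600, payoff=0.0000, prob=0.034968
UDDD: M=94.1700, payoff=19.7100, prob=0.045896
DUDD: M=86.6364, payoff=12.1764, prob=0.045896
UUDD: M=121.4793, payoff=47.0193, prob=0.060238
DDUD: M=79.7055, payoff=5.2455, prob=0.045896
UDUD: M=111.7610, payoff=37.3010, prob=0.060238
DUUD: M=111.7610, payoff=37.3010, prob=0.060238
UUUD: M=156.7083, payoff=82.2483, prob=0.079063
DDDU: M=73.3290, payoff=0.0000, prob=0.045896
UDDU: M=102.8201, payoff=28.3601, prob=0.060238
DUDU: M=102.8201, payoff=28.3601, prob=0.060238
UUDU: M=144.1716, payoff=69.7116, prob=0.079063
DDUU: M=102.8201, payoff=28.3601, prob=0.060238
UDUU: M=144.1716, payoff=69.7116, prob=0.079063
DUUU: M=144.1716, payoff=69.7116, prob=0.079063
UUUU: M=202.1537, payoff=127.6937, prob=0.103770
Price = Σ prob·payoff / R^4 = 50.443745 / 1.630474 = 30.9381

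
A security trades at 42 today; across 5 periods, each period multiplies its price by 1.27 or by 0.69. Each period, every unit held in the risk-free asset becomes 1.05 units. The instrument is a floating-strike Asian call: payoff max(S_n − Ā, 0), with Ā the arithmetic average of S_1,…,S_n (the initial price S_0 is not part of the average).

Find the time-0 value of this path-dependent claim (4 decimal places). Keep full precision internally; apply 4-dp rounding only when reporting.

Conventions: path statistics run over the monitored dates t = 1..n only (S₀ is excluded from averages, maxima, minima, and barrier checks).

No-arbitrage gives p* = (R−d)/(u−d) = 0.6207: enumerate every path, weight its payoff by its p*-probability, and discount by R^5.
Enumerate all 2^5 = 32 price paths (U = up ×1.27, D = down ×0.69); each path with k up-moves has probability p*^k·(1−p*)^(5−k).
DDDDD: Ā=15.7725, payoff=0.0000, prob=0.007852
UDDDD: Ā=29.0306, payoff=0.0000, prob=0.012849
DUDDD: Ā=24.1586, payoff=0.0000, prob=0.012849
UUDDD: Ā=44.4659, payoff=0.0000, prob=0.021025
DDUDD: Ā=20.7969, payoff=0.0000, prob=0.012849
UDUDD: Ā=38.2784, payoff=0.0000, prob=0.021025
DUUDD: Ā=33.4064, payoff=0.0000, prob=0.021025
UUUDD: Ā=61.4872, payoff=0.0000, prob=0.034404
DDDUD: Ā=18.4774, payoff=0.0000, prob=0.012849
UDDUD: Ā=34.0091, payoff=0.0000, prob=0.021025
DUDUD: Ā=29.1371, payoff=0.0000, prob=0.021025
UUDUD: Ā=53.6291, payoff=0.0000, prob=0.034404
DDUUD: Ā=25.7754, payoff=0.0000, prob=0.021025
UDUUD: Ā=47.4417, payoff=0.0000, prob=0.034404
DUUUD: Ā=42.5697, payoff=0.0000, prob=0.034404
UUUUD: Ā=78.3529, payoff=0.0000, prob=0.056298
DDDDU: Ā=16.8769, payoff=0.0000, prob=0.012849
UDDDU: Ā=31.0632, payoff=0.0000, prob=0.021025
DUDDU: Ā=26.1912, payoff=0.0000, prob=0.021025
UUDDU: Ā=48.2071, payoff=0.0000, prob=0.034404
DDUDU: Ā=22.8296, payoff=0.0000, prob=0.021025
UDUDU: Ā=42.0196, payoff=0.0000, prob=0.034404
DUUDU: Ā=37.1476, payoff=3.8122, prob=0.034404
UUUDU: Ā=68.3732, payoff=7.0167, prob=0.056298
DDDUU: Ā=20.5100, payoff=1.7438, prob=0.021025
UDDUU: Ā=37.7503, payoff=3.2096, prob=0.034404
DUDUU: Ā=32.8783, payoff=8.0816, prob=0.034404
UUDUU: Ā=60.5151, payoff=14.8748, prob=0.056298
DDUUU: Ā=29.5166, payoff=11.4433, prob=0.034404
UDUUU: Ā=54.3277, payoff=21.0622, prob=0.056298
DUUUU: Ā=49.4557, payoff=25.9342, prob=0.056298
UUUUU: Ā=91.0272, payoff=47.7340, prob=0.092124
Price = Σ prob·payoff / R^5 = 9.225676 / 1.276282 = 7.2286

price = 7.2286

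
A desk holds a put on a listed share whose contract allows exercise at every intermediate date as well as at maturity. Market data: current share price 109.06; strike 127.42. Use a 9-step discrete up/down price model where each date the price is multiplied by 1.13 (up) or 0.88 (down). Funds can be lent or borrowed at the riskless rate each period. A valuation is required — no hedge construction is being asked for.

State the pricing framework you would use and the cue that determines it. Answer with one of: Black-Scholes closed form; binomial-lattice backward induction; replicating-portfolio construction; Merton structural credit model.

framework: binomial-lattice backward induction

Key observation: with exercise allowed before expiry on a discrete up/down model (9 steps from spot 109.06), the strike-127.42 put's value must be rolled back through the tree testing early exercise at each node.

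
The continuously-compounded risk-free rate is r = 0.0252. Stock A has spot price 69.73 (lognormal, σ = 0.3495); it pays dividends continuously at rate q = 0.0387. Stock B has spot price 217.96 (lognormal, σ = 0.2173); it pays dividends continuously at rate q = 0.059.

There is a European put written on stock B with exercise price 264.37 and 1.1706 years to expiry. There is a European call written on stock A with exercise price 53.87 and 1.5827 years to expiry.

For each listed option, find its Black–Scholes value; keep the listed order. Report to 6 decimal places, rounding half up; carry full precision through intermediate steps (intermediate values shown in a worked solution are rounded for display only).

[stock B put K=264.37]
σ√T = 0.2173·√1.1706 = 0.235106
d₁ = (ln(S/K) + (r−q+σ²/2)T) / (σ√T) = (ln(217.96/264.37) + (0.0252−0.059+0.2173²/2)·1.1706) / 0.235106 = (-0.193038 − 0.011929) / 0.235106 = -0.871806
d₂ = d₁ − σ√T = -0.871806 − 0.235106 = -1.106912
e^{−rT} = 0.970932
e^{−qT} = 0.933266
N(−d₁) = 0.808343,  N(−d₂) = 0.865834
price = K·e^{−rT}·N(−d₂) − S·e^{−qT}·N(−d₁) = 222.246793 − 164.428719 = 57.818075
[stock A call K=53.87]
σ√T = 0.3495·√1.5827 = 0.439690
d₁ = (ln(S/K) + (r−q+σ²/2)T) / (σ√T) = (ln(69.73/53.87) + (0.0252−0.0387+0.3495²/2)·1.5827) / 0.439690 = (0.258057 + 0.075297) / 0.439690 = 0.758157
d₂ = d₁ − σ√T = 0.758157 − 0.439690 = 0.318467
e^{−rT} = 0.960901
e^{−qT} = 0.940588
N(d₁) = 0.775822,  N(d₂) = 0.624935
price = S·e^{−qT}·N(d₁) − K·e^{−rT}·N(d₂) = 50.883943 − 32.348953 = 18.534990

price(stock B put K=264.37) = 57.818075
price(stock A call K=53.87) = 18.534990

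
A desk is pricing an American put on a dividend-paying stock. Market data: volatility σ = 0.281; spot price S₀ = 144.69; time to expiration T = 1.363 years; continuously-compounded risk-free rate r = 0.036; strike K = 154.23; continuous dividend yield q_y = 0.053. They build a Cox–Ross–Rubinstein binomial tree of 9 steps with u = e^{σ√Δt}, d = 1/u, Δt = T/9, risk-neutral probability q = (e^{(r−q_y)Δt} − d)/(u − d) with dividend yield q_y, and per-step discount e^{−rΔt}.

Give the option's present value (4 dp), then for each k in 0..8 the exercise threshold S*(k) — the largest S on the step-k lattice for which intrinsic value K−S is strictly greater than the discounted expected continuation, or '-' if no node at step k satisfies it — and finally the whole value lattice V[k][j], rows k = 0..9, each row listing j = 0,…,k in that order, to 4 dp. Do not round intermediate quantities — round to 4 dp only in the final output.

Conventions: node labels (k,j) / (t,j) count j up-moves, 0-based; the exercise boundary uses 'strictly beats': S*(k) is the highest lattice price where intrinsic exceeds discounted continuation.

price = 25.3239
boundary = - - - - - 83.7491 93.4269 83.7491 93.4269
tree:
25.3239
32.9128 16.7498
41.6244 23.1157 9.5042
51.1227 31.0107 14.1574 4.1754
60.9154 40.2774 20.5419 6.8593 1.0863
70.4809 50.4520 28.8569 11.0618 2.0262 0.0000
79.1562 60.8031 38.9457 17.4014 3.7795 0.0000 0.0000
86.9328 70.4809 50.0433 26.4299 7.0498 0.0000 0.0000 0.0000
93.9039 79.1562 60.8031 38.0542 13.1498 0.0000 0.0000 0.0000 0.0000
100.1529 86.9328 70.4809 50.0070 24.5279 0.0000 0.0000 0.0000 0.0000 0.0000

Δt=0.15144, u=1.11556, d=0.89641, q=0.46096, disc=e^(-rΔt)=0.99456
k=9 terminal: V=max(K-S,0) → 100.1529 86.9328 70.4809 50.0070 24.5279 0.0000 0.0000 0.0000 0.0000 0.0000
k=8: j=0 S=60.3261 intr=93.9039 cont=93.5476 V=93.9039[EX]; j=1 S=75.0738 intr=79.1562 cont=78.9178 V=79.1562[EX]; j=2 S=93.4269 intr=60.8031 cont=60.7114 V=60.8031[EX]; j=3 S=116.2667 intr=37.9633 cont=38.0542 V=38.0542[hold]; j=4 S=144.6900 intr=9.5400 cont=13.1498 V=13.1498[hold]; j=5 S=180.0619 intr=0.0000 cont=0.0000 V=0.0000[hold]; j=6 S=224.0811 intr=0.0000 cont=0.0000 V=0.0000[hold]; j=7 S=278.8614 intr=0.0000 cont=0.0000 V=0.0000[hold]; j=8 S=347.0338 intr=0.0000 cont=0.0000 V=0.0000[hold]  S*(8)=93.4269
k=7: j=0 S=67.2972 intr=86.9328 cont=86.6322 V=86.9328[EX]; j=1 S=83.7491 intr=70.4809 cont=70.3118 V=70.4809[EX]; j=2 S=104.2230 intr=50.0070 cont=50.0433 V=50.0433[hold]; j=3 S=129.7021 intr=24.5279 cont=26.4299 V=26.4299[hold]; j=4 S=161.4099 intr=0.0000 cont=7.0498 V=7.0498[hold]; j=5 S=200.8693 intr=0.0000 cont=0.0000 V=0.0000[hold]; j=6 S=249.9751 intr=0.0000 cont=0.0000 V=0.0000[hold]; j=7 S=311.0857 intr=0.0000 cont=0.0000 V=0.0000[hold]  S*(7)=83.7491
k=6: j=0 S=75.0738 intr=79.1562 cont=78.9178 V=79.1562[EX]; j=1 S=93.4269 intr=60.8031 cont=60.7281 V=60.8031[EX]; j=2 S=116.2667 intr=37.9633 cont=38.9457 V=38.9457[hold]; j=3 S=144.6900 intr=9.5400 cont=17.4014 V=17.4014[hold]; j=4 S=180.0619 intr=0.0000 cont=3.7795 V=3.7795[hold]; j=5 S=224.0811 intr=0.0000 cont=0.0000 V=0.0000[hold]; j=6 S=278.8614 intr=0.0000 cont=0.0000 V=0.0000[hold]  S*(6)=93.4269
k=5: j=0 S=83.7491 intr=70.4809 cont=70.3118 V=70.4809[EX]; j=1 S=104.2230 intr=50.0070 cont=50.4520 V=50.4520[hold]; j=2 S=129.7021 intr=24.5279 cont=28.8569 V=28.8569[hold]; j=3 S=161.4099 intr=0.0000 cont=11.0618 V=11.0618[hold]; j=4 S=200.8693 intr=0.0000 cont=2.0262 V=2.0262[hold]; j=5 S=249.9751 intr=0.0000 cont=0.0000 V=0.0000[hold]  S*(5)=83.7491
k=4: j=0 S=93.4269 intr=60.8031 cont=60.9154 V=60.9154[hold]; j=1 S=116.2667 intr=37.9633 cont=40.2774 V=40.2774[hold]; j=2 S=144.6900 intr=9.5400 cont=20.5419 V=20.5419[hold]; j=3 S=180.0619 intr=0.0000 cont=6.8593 V=6.8593[hold]; j=4 S=224.0811 intr=0.0000 cont=1.0863 V=1.0863[hold]  S*(4)=-
k=3: j=0 S=104.2230 intr=50.0070 cont=51.1227 V=51.1227[hold]; j=1 S=129.7021 intr=24.5279 cont=31.0107 V=31.0107[hold]; j=2 S=161.4099 intr=0.0000 cont=14.1574 V=14.1574[hold]; j=3 S=200.8693 intr=0.0000 cont=4.1754 V=4.1754[hold]  S*(3)=-
k=2: j=0 S=116.2667 intr=37.9633 cont=41.6244 V=41.6244[hold]; j=1 S=144.6900 intr=9.5400 cont=23.1157 V=23.1157[hold]; j=2 S=180.0619 intr=0.0000 cont=9.5042 V=9.5042[hold]  S*(2)=-
k=1: j=0 S=129.7021 intr=24.5279 cont=32.9128 V=32.9128[hold]; j=1 S=161.4099 intr=0.0000 cont=16.7498 V=16.7498[hold]  S*(1)=-
k=0: j=0 S=144.6900 intr=9.5400 cont=25.3239 V=25.3239[hold]  S*(0)=-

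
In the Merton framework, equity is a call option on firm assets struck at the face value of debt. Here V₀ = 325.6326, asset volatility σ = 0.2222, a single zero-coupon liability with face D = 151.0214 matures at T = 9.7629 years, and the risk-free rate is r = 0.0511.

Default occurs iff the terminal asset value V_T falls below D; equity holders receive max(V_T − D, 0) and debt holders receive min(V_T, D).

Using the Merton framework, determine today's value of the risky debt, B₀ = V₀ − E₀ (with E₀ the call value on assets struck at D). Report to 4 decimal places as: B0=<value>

B0=90.1670

Work the structural quantities from V₀ = 325.6326 against face 151.0214:
d₁ = [ln(V₀/D) + (r + σ²/2)T] / (σ√T)
   = [ln(325.6326/151.0214) + (0.0511 + 0.5·0.2222²)·9.7629] / (0.2222·√9.7629)
   = [0.768348 + 0.739895] / 0.694278 = 2.172391
d₂ = d₁ − σ√T = 2.172391 − 0.694278 = 1.478113
N(d₁) = 0.985087,  N(d₂) = 0.930311,  e^(−rT) = 0.607208
E₀ = V₀·N(d₁) − D·e^(−rT)·N(d₂)
   = 325.6326·0.985087 − 151.0214·0.607208·0.930311 = 235.465595
B₀ = V₀ − E₀ = 325.6326 − 235.465595 = 90.167005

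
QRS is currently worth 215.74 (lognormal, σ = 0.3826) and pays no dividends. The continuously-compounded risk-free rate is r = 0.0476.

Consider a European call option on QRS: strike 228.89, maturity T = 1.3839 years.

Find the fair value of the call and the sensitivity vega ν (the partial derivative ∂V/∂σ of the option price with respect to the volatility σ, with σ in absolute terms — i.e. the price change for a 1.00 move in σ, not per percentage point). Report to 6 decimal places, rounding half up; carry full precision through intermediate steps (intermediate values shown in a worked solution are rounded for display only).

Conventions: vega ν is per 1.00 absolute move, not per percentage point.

σ√T = 0.3826·√1.3839 = 0.450088
d₁ = (ln(S/K) + (r+σ²/2)T) / (σ√T) = (ln(215.74/228.89) + (0.0476+0.3826²/2)·1.3839) / 0.450088 = (-0.059168 + 0.167163) / 0.450088 = 0.239943
d₂ = d₁ − σ√T = 0.239943 − 0.450088 = -0.210144
e^{−rT} = 0.936249
N(d₁) = 0.594813,  N(d₂) = 0.416777
Call price V = S·N(d₁) − K·e^{−rT}·N(d₂) = 128.324945 − 89.314607 = 39.010338
φ(d₁) = (1/√(2π))·e^{−d₁²/2} = 0.387622
ν = S·φ(d₁)·√T = 98.376487

price = 39.010338
ν = 98.376487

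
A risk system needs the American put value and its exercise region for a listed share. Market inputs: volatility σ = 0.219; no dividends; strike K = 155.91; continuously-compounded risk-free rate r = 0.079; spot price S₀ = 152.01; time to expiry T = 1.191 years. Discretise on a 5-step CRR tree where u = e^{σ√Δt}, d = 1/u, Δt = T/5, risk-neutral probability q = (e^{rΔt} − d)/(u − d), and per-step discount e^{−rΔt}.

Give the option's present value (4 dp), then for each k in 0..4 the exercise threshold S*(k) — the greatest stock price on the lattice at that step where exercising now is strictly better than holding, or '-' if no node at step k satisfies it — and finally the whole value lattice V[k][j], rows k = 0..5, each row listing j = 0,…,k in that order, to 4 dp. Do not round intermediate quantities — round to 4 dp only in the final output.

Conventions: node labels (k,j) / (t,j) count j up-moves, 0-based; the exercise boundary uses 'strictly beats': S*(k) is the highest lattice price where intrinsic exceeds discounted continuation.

Δt=0.23820, u=1.11281, d=0.89863, q=0.56200, disc=e^(-rΔt)=0.98136
k=5 terminal: V=max(K-S,0) → 66.8310 45.6002 19.3093 0.0000 0.0000 0.0000
k=4: j=0 S=99.1276 intr=56.7824 cont=53.8759 V=56.7824[EX]; j=1 S=122.7534 intr=33.1566 cont=30.2502 V=33.1566[EX]; j=2 S=152.0100 intr=3.9000 cont=8.2999 V=8.2999[hold]; j=3 S=188.2396 intr=0.0000 cont=0.0000 V=0.0000[hold]; j=4 S=233.1040 intr=0.0000 cont=0.0000 V=0.0000[hold]  S*(4)=122.7534
k=3: j=0 S=110.3098 intr=45.6002 cont=42.6938 V=45.6002[EX]; j=1 S=136.6007 intr=19.3093 cont=18.8295 V=19.3093[EX]; j=2 S=169.1576 intr=0.0000 cont=3.5676 V=3.5676[hold]; j=3 S=209.4741 intr=0.0000 cont=0.0000 V=0.0000[hold]  S*(3)=136.6007
k=2: j=0 S=122.7534 intr=33.1566 cont=30.2502 V=33.1566[EX]; j=1 S=152.0100 intr=3.9000 cont=10.2675 V=10.2675[hold]; j=2 S=188.2396 intr=0.0000 cont=1.5335 V=1.5335[hold]  S*(2)=122.7534
k=1: j=0 S=136.6007 intr=19.3093 cont=19.9147 V=19.9147[hold]; j=1 S=169.1576 intr=0.0000 cont=5.2591 V=5.2591[hold]  S*(1)=-
k=0: j=0 S=152.0100 intr=3.9000 cont=11.4606 V=11.4606[hold]  S*(0)=-

price = 11.4606
boundary = - - 122.7534 136.6007 122.7534
tree:
11.4606
19.9147 5.2591
33.1566 10.2675 1.5335
45.6002 19.3093 3.5676 0.0000
56.7824 33.1566 8.2999 0.0000 0.0000
66.8310 45.6002 19.3093 0.0000 0.0000 0.0000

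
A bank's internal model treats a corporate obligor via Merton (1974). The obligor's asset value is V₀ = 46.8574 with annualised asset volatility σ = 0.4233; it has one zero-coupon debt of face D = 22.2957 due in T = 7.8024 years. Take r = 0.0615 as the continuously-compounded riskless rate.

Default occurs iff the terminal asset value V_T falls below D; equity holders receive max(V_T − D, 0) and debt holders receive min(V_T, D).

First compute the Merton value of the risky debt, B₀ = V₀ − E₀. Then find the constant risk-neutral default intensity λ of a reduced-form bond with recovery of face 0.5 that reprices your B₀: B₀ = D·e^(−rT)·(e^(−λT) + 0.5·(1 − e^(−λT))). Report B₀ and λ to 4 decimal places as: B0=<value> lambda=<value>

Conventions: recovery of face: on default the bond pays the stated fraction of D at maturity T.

B0=11.6987 lambda=0.0465

Work the structural quantities from V₀ = 46.8574 against face 22.2957:
d₁ = [ln(V₀/D) + (r + σ²/2)T] / (σ√T)
   = [ln(46.8574/22.2957) + (0.0615 + 0.5·0.4233²)·7.8024] / (0.4233·√7.8024)
   = [0.742715 + 1.178876] / 1.182394 = 1.625169
d₂ = d₁ − σ√T = 1.625169 − 1.182394 = 0.442775
N(d₁) = 0.947937,  N(d₂) = 0.671036,  e^(−rT) = 0.618878
E₀ = V₀·N(d₁) − D·e^(−rT)·N(d₂)
   = 46.8574·0.947937 − 22.2957·0.618878·0.671036 = 35.158692
B₀ = V₀ − E₀ = 46.8574 − 35.158692 = 11.698708
e^(−λT) = (B₀·e^(rT)/D − 0.5)/(1 − 0.5) = (11.6987·1.615828/22.2957 − 0.5)/0.5 = 0.69567123
λ = −ln(0.69567123)/7.8024 = 0.046509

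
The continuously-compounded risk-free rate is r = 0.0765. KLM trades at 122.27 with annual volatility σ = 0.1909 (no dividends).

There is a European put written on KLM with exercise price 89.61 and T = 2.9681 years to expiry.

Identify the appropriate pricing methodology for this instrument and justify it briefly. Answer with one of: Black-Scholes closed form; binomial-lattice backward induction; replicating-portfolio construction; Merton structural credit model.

Key observation: with KLM following a GBM at constant σ and r, the European put struck at 89.61 prices in closed form — nothing here needs a stepwise model or a balance sheet.

framework: Black-Scholes closed form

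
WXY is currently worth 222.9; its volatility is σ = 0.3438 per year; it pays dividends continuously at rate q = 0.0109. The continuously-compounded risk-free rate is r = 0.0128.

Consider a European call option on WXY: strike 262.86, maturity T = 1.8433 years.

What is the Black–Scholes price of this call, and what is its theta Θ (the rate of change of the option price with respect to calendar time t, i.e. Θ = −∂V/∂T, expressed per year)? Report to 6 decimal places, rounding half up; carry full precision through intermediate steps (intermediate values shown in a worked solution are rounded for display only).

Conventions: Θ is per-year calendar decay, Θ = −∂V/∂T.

σ√T = 0.3438·√1.8433 = 0.466771
d₁ = (ln(S/K) + (r−q+σ²/2)T) / (σ√T) = (ln(222.9/262.86) + (0.0128−0.0109+0.3438²/2)·1.8433) / 0.466771 = (-0.164898 + 0.112440) / 0.466771 = -0.112386
d₂ = d₁ − σ√T = -0.112386 − 0.466771 = -0.579157
e^{−rT} = 0.976682
e^{−qT} = 0.980109
N(d₁) = 0.455259,  N(d₂) = 0.281242
Call price V = S·e^{−qT}·N(d₁) − K·e^{−rT}·N(d₂) = 99.458640 − 72.203343 = 27.255298
φ(d₁) = (1/√(2π))·e^{−d₁²/2} = 0.396431
Θ = −S·e^{−qT}·φ(d₁)·σ/(2√T) + q·S·e^{−qT}·N(d₁) − r·K·e^{−rT}·N(d₂) = −10.965526 + 1.084099 − 0.924203 = -10.805630

price = 27.255298
Θ = -10.805630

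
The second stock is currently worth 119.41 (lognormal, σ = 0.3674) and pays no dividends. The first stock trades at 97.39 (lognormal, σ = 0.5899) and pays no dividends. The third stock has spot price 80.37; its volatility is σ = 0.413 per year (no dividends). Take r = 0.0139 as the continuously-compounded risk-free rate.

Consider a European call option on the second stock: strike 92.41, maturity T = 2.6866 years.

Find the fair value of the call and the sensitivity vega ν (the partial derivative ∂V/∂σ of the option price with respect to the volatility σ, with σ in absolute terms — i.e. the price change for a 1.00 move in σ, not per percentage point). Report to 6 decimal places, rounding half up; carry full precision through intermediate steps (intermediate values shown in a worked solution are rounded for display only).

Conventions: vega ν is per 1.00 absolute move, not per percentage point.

price = 42.623000
ν = 57.207670

σ√T = 0.3674·√2.6866 = 0.602200
d₁ = (ln(S/K) + (r+σ²/2)T) / (σ√T) = (ln(119.41/92.41) + (0.0139+0.3674²/2)·2.6866) / 0.602200 = (0.256328 + 0.218666) / 0.602200 = 0.788764
d₂ = d₁ − σ√T = 0.788764 − 0.602200 = 0.186565
e^{−rT} = 0.963345
N(d₁) = 0.784875,  N(d₂) = 0.573999
Call price V = S·N(d₁) − K·e^{−rT}·N(d₂) = 93.721941 − 51.098941 = 42.623000
φ(d₁) = (1/√(2π))·e^{−d₁²/2} = 0.292289
ν = S·φ(d₁)·√T = 57.207670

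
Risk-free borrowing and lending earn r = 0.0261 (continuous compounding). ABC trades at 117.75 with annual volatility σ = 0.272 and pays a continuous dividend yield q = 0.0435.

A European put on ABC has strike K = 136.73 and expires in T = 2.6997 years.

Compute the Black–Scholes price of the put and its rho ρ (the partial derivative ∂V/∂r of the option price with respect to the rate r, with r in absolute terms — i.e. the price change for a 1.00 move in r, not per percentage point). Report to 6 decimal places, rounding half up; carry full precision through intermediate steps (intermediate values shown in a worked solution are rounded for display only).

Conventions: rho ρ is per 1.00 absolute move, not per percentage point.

price = 33.795835
ρ = -256.745944

σ√T = 0.272·√2.6997 = 0.446917
d₁ = (ln(S/K) + (r−q+σ²/2)T) / (σ√T) = (ln(117.75/136.73) + (0.0261−0.0435+0.272²/2)·2.6997) / 0.446917 = (-0.149444 + 0.052893) / 0.446917 = -0.216040
d₂ = d₁ − σ√T = -0.216040 − 0.446917 = -0.662957
e^{−rT} = 0.931963
e^{−qT} = 0.889197
N(−d₁) = 0.585522,  N(−d₂) = 0.746321
Put price V = K·e^{−rT}·N(−d₂) − S·e^{−qT}·N(−d₁) = 95.101657 − 61.305822 = 33.795835
ρ = −K·T·e^{−rT}·N(−d₂) = -256.745944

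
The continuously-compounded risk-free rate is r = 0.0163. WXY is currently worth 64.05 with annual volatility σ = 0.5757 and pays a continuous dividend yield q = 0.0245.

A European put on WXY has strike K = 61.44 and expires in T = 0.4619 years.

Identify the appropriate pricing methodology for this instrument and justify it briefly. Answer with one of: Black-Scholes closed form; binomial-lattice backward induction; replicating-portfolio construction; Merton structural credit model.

framework: Black-Scholes closed form

Key observation: a European-exercise option on WXY struck at 61.44 — a GBM underlying with constant parameters — admits an analytic price: the data contain no early exercise, no discrete tree, no debt structure.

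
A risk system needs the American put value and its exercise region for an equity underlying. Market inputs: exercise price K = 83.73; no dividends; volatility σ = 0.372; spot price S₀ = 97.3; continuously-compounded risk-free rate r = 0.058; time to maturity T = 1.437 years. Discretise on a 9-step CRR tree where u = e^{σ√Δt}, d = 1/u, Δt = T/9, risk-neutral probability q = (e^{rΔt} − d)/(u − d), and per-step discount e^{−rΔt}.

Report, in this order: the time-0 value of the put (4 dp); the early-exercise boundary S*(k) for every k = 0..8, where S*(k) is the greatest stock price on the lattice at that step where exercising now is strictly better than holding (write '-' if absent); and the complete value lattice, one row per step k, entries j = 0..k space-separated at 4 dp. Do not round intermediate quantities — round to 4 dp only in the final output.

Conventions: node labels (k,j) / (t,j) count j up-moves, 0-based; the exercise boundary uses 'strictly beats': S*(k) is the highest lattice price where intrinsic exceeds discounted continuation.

price = 7.4788
boundary = - - - - 53.6896 46.2737 53.6896 62.2939 72.2772
tree:
7.4788
11.0983 3.9134
16.0094 6.2787 1.5653
22.3466 9.8219 2.7689 0.3624
30.0404 14.8895 4.8179 0.7230 0.0000
37.4563 21.6934 8.2031 1.4424 0.0000 0.0000
43.8478 30.0404 13.5551 2.8775 0.0000 0.0000 0.0000
49.3565 37.4563 21.4361 5.7407 0.0000 0.0000 0.0000 0.0000
54.1044 43.8478 30.0404 11.4528 0.0000 0.0000 0.0000 0.0000 0.0000
58.1964 49.3565 37.4563 21.4361 0.0000 0.0000 0.0000 0.0000 0.0000 0.0000

Δt=0.15967, u=1.16026, d=0.86188, q=0.49409, disc=e^(-rΔt)=0.99078
k=9 terminal: V=max(K-S,0) → 58.1964 49.3565 37.4563 21.4361 0.0000 0.0000 0.0000 0.0000 0.0000 0.0000
k=8: j=0 S=29.6256 intr=54.1044 cont=53.3326 V=54.1044[EX]; j=1 S=39.8822 intr=43.8478 cont=43.0760 V=43.8478[EX]; j=2 S=53.6896 intr=30.0404 cont=29.2686 V=30.0404[EX]; j=3 S=72.2772 intr=11.4528 cont=10.7448 V=11.4528[EX]; j=4 S=97.3000 intr=0.0000 cont=0.0000 V=0.0000[hold]; j=5 S=130.9858 intr=0.0000 cont=0.0000 V=0.0000[hold]; j=6 S=176.3338 intr=0.0000 cont=0.0000 V=0.0000[hold]; j=7 S=237.3815 intr=0.0000 cont=0.0000 V=0.0000[hold]; j=8 S=319.5642 intr=0.0000 cont=0.0000 V=0.0000[hold]  S*(8)=72.2772
k=7: j=0 S=34.3735 intr=49.3565 cont=48.5847 V=49.3565[EX]; j=1 S=46.2737 intr=37.4563 cont=36.6845 V=37.4563[EX]; j=2 S=62.2939 intr=21.4361 cont=20.6642 V=21.4361[EX]; j=3 S=83.8604 intr=0.0000 cont=5.7407 V=5.7407[hold]; j=4 S=112.8934 intr=0.0000 cont=0.0000 V=0.0000[hold]; j=5 S=151.9777 intr=0.0000 cont=0.0000 V=0.0000[hold]; j=6 S=204.5932 intr=0.0000 cont=0.0000 V=0.0000[hold]; j=7 S=275.4245 intr=0.0000 cont=0.0000 V=0.0000[hold]  S*(7)=62.2939
k=6: j=0 S=39.8822 intr=43.8478 cont=43.0760 V=43.8478[EX]; j=1 S=53.6896 intr=30.0404 cont=29.2686 V=30.0404[EX]; j=2 S=72.2772 intr=11.4528 cont=13.5551 V=13.5551[hold]; j=3 S=97.3000 intr=0.0000 cont=2.8775 V=2.8775[hold]; j=4 S=130.9858 intr=0.0000 cont=0.0000 V=0.0000[hold]; j=5 S=176.3338 intr=0.0000 cont=0.0000 V=0.0000[hold]; j=6 S=237.3815 intr=0.0000 cont=0.0000 V=0.0000[hold]  S*(6)=53.6896
k=5: j=0 S=46.2737 intr=37.4563 cont=36.6845 V=37.4563[EX]; j=1 S=62.2939 intr=21.4361 cont=21.6934 V=21.6934[hold]; j=2 S=83.8604 intr=0.0000 cont=8.2031 V=8.2031[hold]; j=3 S=112.8934 intr=0.0000 cont=1.4424 V=1.4424[hold]; j=4 S=151.9777 intr=0.0000 cont=0.0000 V=0.0000[hold]; j=5 S=204.5932 intr=0.0000 cont=0.0000 V=0.0000[hold]  S*(5)=46.2737
k=4: j=0 S=53.6896 intr=30.0404 cont=29.3946 V=30.0404[EX]; j=1 S=72.2772 intr=11.4528 cont=14.8895 V=14.8895[hold]; j=2 S=97.3000 intr=0.0000 cont=4.8179 V=4.8179[hold]; j=3 S=130.9858 intr=0.0000 cont=0.7230 V=0.7230[hold]; j=4 S=176.3338 intr=0.0000 cont=0.0000 V=0.0000[hold]  S*(4)=53.6896
k=3: j=0 S=62.2939 intr=21.4361 cont=22.3466 V=22.3466[hold]; j=1 S=83.8604 intr=0.0000 cont=9.8219 V=9.8219[hold]; j=2 S=112.8934 intr=0.0000 cont=2.7689 V=2.7689[hold]; j=3 S=151.9777 intr=0.0000 cont=0.3624 V=0.3624[hold]  S*(3)=-
k=2: j=0 S=72.2772 intr=11.4528 cont=16.0094 V=16.0094[hold]; j=1 S=97.3000 intr=0.0000 cont=6.2787 V=6.2787[hold]; j=2 S=130.9858 intr=0.0000 cont=1.5653 V=1.5653[hold]  S*(2)=-
k=1: j=0 S=83.8604 intr=0.0000 cont=11.0983 V=11.0983[hold]; j=1 S=112.8934 intr=0.0000 cont=3.9134 V=3.9134[hold]  S*(1)=-
k=0: j=0 S=97.3000 intr=0.0000 cont=7.4788 V=7.4788[hold]  S*(0)=-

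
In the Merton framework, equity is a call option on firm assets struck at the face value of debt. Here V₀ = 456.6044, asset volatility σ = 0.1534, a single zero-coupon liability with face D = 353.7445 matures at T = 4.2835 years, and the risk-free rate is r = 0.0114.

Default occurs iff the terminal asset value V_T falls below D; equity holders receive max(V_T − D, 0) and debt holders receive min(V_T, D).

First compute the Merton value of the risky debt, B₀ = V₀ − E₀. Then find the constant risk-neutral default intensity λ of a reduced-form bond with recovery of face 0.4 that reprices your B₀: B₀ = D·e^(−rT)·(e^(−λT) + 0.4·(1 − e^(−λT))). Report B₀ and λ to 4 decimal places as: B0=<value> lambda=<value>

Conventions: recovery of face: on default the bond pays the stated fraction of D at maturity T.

B0=325.7375 lambda=0.0132

With assets at 456.6044 and a single debt payment of 353.7445 at 4.2835 years:
d₁ = [ln(V₀/D) + (r + σ²/2)T] / (σ√T)
   = [ln(456.6044/353.7445) + (0.0114 + 0.5·0.1534²)·4.2835] / (0.1534·√4.2835)
   = [0.255242 + 0.099231] / 0.317486 = 1.116499
d₂ = d₁ − σ√T = 1.116499 − 0.317486 = 0.799013
N(d₁) = 0.867896,  N(d₂) = 0.787859,  e^(−rT) = 0.952341
E₀ = V₀·N(d₁) − D·e^(−rT)·N(d₂)
   = 456.6044·0.867896 − 353.7445·0.952341·0.787859 = 130.866911
B₀ = V₀ − E₀ = 456.6044 − 130.866911 = 325.737489
e^(−λT) = (B₀·e^(rT)/D − 0.4)/(1 − 0.4) = (325.7375·1.050044/353.7445 − 0.4)/0.6 = 0.94484791
λ = −ln(0.94484791)/4.2835 = 0.013244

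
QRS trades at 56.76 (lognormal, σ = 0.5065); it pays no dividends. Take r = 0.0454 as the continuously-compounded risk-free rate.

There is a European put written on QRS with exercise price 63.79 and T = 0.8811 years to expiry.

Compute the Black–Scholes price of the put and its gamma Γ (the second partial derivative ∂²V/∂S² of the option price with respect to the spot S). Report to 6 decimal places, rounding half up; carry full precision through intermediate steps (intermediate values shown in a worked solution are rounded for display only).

price = 13.496461
Γ = 0.014741

σ√T = 0.5065·√0.8811 = 0.475436
d₁ = (ln(S/K) + (r+σ²/2)T) / (σ√T) = (ln(56.76/63.79) + (0.0454+0.5065²/2)·0.8811) / 0.475436 = (-0.116765 + 0.153022) / 0.475436 = 0.076261
d₂ = d₁ − σ√T = 0.076261 − 0.475436 = -0.399175
e^{−rT} = 0.960788
N(−d₁) = 0.469606,  N(−d₂) = 0.655118
Put price V = K·e^{−rT}·N(−d₂) − S·N(−d₁) = 40.151291 − 26.654830 = 13.496461
φ(d₁) = (1/√(2π))·e^{−d₁²/2} = 0.397784
Γ = φ(d₁) / (S·σ·√T) = 0.014741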